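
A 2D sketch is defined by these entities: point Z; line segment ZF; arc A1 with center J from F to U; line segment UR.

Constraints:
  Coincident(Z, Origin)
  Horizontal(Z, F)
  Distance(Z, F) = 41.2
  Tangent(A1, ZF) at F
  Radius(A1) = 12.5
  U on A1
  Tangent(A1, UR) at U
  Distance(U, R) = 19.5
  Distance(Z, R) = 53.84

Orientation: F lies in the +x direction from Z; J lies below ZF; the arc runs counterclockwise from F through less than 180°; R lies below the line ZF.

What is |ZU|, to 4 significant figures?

35.80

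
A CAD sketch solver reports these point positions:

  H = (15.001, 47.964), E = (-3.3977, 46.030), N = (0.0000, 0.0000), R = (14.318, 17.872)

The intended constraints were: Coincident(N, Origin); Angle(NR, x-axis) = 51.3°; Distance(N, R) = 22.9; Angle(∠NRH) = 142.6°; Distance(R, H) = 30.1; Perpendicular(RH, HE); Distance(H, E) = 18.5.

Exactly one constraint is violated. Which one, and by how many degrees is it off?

Perpendicular(RH, HE) — off by 7.30°.

N = (0.00, 0.00) ✓; NR at 51.30° ✓; |NR| = 22.90 ✓; ∠NRH = 142.6° ✓; |RH| = 30.10 ✓; ∠(RH, HE) = 97.30° ✗; |HE| = 18.50 ✓.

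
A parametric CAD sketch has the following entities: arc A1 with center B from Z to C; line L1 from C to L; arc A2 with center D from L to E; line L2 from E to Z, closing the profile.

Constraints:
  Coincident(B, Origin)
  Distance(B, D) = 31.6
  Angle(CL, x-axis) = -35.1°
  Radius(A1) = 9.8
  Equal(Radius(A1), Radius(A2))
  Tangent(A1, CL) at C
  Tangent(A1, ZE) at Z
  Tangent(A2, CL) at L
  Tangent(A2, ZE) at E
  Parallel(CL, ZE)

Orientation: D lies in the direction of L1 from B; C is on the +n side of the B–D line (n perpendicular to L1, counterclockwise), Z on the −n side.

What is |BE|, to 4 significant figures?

33.08

Tangency of A1 to both parallel lines with radius 9.8 puts C and Z at B ± 9.8·n: C = (5.635, 8.018), Z = (-5.635, -8.018). Equal radii place L and E the same way about D: L = D + 9.8·n = (31.49, -10.15), E = D − 9.8·n = (20.22, -26.19). Then |BE| = |E − B| = 33.08.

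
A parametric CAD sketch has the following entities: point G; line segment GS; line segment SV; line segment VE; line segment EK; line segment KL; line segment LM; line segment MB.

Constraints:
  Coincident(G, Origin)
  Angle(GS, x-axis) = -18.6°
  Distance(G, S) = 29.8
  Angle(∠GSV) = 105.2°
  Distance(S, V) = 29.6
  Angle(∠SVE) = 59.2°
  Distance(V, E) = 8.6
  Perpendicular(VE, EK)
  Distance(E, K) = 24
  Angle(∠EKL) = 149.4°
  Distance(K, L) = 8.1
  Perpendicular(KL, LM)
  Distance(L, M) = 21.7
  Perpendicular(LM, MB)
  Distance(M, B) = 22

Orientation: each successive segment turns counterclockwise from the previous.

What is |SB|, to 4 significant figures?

30.44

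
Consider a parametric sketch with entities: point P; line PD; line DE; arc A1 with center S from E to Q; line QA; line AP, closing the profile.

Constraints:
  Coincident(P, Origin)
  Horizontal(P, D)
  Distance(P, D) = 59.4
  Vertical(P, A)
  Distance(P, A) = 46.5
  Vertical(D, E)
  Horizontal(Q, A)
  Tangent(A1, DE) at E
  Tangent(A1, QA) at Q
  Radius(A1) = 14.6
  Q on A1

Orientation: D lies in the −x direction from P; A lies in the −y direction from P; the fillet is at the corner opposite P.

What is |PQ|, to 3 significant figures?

64.6

P is at the origin; PD is horizontal with |PD| = 59.4 and D on the −x side, so D = (-59.4, 0.00). PA is vertical with |PA| = 46.5 and A on the −y side, so A = (0.00, -46.5). The virtual corner opposite P is at (-59.4, -46.5). Tangency of A1 to DE means the radius SE is perpendicular to DE and the tangent condition forces SQ to be normal to QA, with radius 14.6, so the center S sits 14.6 in from both sides at S = (-44.8, -31.9). That places the tangent points at E = (-59.4, -31.9) on DE and Q = (-44.8, -46.5) on QA. Then |PQ| = |Q − P| = 64.6.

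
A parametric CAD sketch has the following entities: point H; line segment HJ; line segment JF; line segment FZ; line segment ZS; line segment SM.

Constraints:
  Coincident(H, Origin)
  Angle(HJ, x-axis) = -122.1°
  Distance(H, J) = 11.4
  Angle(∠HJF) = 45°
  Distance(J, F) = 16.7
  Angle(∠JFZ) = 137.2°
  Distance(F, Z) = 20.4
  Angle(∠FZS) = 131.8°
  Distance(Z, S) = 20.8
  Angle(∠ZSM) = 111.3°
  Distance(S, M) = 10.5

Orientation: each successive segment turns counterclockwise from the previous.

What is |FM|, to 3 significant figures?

38.6

H is at the origin; HJ runs at -122.1° with length 11.4, so J = (-6.06, -9.66). ∠HJF = 45.0° gives JF at 12.9° from the x-axis; with |JF| = 16.7, F = (10.2, -5.93). ∠JFZ = 137.2° gives FZ at 55.7° from the x-axis; with |FZ| = 20.4, Z = (21.7, 10.9). ∠FZS = 131.8° gives ZS at 104° from the x-axis; with |ZS| = 20.8, S = (16.7, 31.1). ∠ZSM = 111.3° gives SM at 173° from the x-axis; with |SM| = 10.5, M = (6.31, 32.5). Then |FM| = |M − F| = 38.6.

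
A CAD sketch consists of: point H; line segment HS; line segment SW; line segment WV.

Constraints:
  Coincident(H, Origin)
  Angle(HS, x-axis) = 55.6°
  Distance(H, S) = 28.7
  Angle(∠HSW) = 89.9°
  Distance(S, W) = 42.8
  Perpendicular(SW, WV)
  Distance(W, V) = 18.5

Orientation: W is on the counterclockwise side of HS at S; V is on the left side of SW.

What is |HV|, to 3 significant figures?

43.9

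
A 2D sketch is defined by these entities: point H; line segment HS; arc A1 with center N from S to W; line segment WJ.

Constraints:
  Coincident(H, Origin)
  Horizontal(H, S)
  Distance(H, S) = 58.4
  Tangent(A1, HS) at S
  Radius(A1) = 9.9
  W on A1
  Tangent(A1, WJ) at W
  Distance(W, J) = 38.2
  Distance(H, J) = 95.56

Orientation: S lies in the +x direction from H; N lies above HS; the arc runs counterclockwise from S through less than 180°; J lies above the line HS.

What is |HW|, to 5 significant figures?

66.504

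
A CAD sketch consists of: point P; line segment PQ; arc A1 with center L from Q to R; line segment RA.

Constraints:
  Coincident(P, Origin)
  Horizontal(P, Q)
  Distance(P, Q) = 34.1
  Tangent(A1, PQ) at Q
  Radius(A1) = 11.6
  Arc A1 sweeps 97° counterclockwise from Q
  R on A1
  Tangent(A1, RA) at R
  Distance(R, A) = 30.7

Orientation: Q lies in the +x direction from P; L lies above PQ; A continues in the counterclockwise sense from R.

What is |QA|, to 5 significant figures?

44.174

P is at the origin; P and Q share the same y with |PQ| = 34.1 and Q on the +x side, so Q = (34.100, 0.0000). Tangency of A1 to PQ means the radius LQ is perpendicular to PQ, so L = Q + (0, 11.6) = (34.100, 11.600). On A1, Q sits at bearing -90° from L; a 97° counterclockwise sweep puts R at bearing 7°, so R = L + 11.6·(cos 7°, sin 7°) = (45.614, 13.014). Tangency of A1 to RA means the radius LR is perpendicular to RA, so RA runs along (−sin 7°, cos 7°); with |RA| = 30.7, A = (41.872, 43.485). Then |QA| = |A − Q| = 44.174.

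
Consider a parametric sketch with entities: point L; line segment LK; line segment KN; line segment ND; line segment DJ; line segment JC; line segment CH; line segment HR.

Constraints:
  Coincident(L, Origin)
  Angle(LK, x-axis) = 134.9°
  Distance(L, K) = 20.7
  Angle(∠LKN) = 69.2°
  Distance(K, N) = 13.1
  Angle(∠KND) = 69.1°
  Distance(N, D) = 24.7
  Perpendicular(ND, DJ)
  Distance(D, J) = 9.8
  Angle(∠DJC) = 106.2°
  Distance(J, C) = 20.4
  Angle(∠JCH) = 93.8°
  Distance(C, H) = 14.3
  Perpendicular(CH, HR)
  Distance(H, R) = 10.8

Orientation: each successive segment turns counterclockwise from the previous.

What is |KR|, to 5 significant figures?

15.001

L is at the origin; LK runs at 134.9° with length 20.7, so K = (-14.612, 14.663). ∠LKN = 69.2° gives KN at -114.30° from the x-axis; with |KN| = 13.1, N = (-20.002, 2.7233). ∠KND = 69.1° gives ND at -3.4000° from the x-axis; with |ND| = 24.7, D = (4.6541, 1.2584). The perpendicularity gives DJ at right angles to ND, so DJ runs at 86.600°; with |DJ| = 9.8, J = (5.2353, 11.041). ∠DJC = 106.2° gives JC at 160.40° from the x-axis; with |JC| = 20.4, C = (-13.983, 17.884). ∠JCH = 93.8° gives CH at -113.40° from the x-axis; with |CH| = 14.3, H = (-19.662, 4.7605). CH is perpendicular to HR, so HR runs at -23.400°; with |HR| = 10.8, R = (-9.7501, 0.47126). Then |KR| = |R − K| = 15.001.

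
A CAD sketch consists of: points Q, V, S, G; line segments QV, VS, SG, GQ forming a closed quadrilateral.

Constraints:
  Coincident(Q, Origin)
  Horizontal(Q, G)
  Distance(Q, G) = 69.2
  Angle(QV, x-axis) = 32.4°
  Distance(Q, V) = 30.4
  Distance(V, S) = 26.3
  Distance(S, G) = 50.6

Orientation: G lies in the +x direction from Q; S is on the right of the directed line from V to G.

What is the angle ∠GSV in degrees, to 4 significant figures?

65.79°

Checks: |VS| = 26.30 ✓; |SG| = 50.60 ✓.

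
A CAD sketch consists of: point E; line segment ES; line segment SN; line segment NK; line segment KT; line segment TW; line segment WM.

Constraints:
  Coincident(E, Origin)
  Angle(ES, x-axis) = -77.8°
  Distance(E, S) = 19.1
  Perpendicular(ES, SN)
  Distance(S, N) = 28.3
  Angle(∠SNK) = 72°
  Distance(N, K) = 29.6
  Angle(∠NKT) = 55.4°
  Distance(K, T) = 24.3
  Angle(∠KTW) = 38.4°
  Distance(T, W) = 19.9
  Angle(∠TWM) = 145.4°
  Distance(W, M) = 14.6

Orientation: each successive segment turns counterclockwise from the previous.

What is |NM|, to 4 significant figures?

25.22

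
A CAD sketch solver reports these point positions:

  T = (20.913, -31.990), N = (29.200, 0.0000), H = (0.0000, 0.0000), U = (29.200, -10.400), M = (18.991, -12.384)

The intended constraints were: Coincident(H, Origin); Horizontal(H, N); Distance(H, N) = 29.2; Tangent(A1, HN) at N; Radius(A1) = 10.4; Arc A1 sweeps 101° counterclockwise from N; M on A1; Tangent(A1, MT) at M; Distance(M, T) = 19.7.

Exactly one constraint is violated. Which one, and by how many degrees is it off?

Tangent(A1, MT) at M — off by 5.40°.

H = (0.00, 0.00) ✓; H.y = 0.00, N.y = 0.00 ✓; |HN| = 29.20 ✓; ∠(UN, NH) = 90.00° ✓; |UN| = 10.40 ✓; bearing(U→M) − bearing(U→N) = 101.0° ✓; |UM| = 10.40 ✓; ∠(UM, MT) = 95.40° ✗; |MT| = 19.70 ✓.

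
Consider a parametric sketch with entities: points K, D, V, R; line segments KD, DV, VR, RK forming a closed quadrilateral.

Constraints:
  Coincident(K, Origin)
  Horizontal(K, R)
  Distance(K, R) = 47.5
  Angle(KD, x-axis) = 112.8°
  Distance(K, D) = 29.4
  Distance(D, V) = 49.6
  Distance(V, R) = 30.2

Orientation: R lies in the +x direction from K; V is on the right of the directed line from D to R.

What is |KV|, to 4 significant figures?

22.80

Checks: |DV| = 49.60 ✓; |VR| = 30.20 ✓.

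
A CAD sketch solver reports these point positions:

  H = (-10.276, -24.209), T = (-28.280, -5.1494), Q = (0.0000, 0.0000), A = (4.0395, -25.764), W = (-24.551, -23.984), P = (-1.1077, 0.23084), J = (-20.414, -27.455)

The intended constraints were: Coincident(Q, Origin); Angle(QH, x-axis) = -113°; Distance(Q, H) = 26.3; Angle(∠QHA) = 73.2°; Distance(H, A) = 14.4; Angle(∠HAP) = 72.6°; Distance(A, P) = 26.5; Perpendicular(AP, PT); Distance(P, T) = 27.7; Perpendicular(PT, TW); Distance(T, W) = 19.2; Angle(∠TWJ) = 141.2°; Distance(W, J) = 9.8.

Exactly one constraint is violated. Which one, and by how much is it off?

Distance(W, J) = 9.8 — off by 4.40.

Q = (0.00, 0.00) ✓; QH at -113.0° ✓; |QH| = 26.30 ✓; ∠QHA = 73.20° ✓; |HA| = 14.40 ✓; ∠HAP = 72.60° ✓; |AP| = 26.50 ✓; ∠(AP, PT) = 90.00° ✓; |PT| = 27.70 ✓; ∠(PT, TW) = 90.00° ✓; |TW| = 19.20 ✓; ∠TWJ = 141.2° ✓; |WJ| = 5.400 ✗.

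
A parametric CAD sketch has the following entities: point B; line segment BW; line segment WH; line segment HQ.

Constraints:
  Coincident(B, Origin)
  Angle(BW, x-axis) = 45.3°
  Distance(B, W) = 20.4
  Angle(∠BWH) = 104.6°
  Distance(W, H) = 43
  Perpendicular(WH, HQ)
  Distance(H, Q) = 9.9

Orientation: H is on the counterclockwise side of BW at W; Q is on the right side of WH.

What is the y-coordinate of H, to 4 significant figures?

51.47

B is at the origin; BW runs at 45.3° with length 20.4, so W = 20.4·(cos 45.3°, sin 45.3°) = (14.35, 14.50). ∠BWH = 104.6°, so WH runs at 45.3° + (180° − 104.6°) = 120.7° from the x-axis; with |WH| = 43.0, H = W + 43.0·(cos 120.7°, sin 120.7°) = (-7.604, 51.47). So H.y = 51.47.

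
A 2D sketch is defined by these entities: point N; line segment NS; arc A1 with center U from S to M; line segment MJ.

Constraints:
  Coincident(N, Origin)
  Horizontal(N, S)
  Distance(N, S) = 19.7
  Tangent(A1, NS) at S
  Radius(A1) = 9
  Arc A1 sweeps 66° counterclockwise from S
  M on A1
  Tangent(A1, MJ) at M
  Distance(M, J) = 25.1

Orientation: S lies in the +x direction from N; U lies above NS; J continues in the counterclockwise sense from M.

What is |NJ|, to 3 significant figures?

47.5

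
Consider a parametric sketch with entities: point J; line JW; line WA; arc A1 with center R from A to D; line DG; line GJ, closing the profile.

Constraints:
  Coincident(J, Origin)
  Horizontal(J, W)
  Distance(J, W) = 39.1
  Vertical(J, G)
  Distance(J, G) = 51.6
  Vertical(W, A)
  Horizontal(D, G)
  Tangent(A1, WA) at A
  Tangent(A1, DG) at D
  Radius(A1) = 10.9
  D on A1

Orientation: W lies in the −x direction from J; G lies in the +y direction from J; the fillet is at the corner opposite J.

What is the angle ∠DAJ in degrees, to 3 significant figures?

91.1°

J is at the origin; J and W share the same y with |JW| = 39.1 and W on the −x side, so W = (-39.1, 0.00). JG is vertical with |JG| = 51.6 and G on the +y side, so G = (0.00, 51.6). The virtual corner opposite J is at (-39.1, 51.6). Since A1 is tangent to WA there, RA ⟂ WA and A1 meets DG tangentially, so RD is at right angles to DG, with radius 10.9, so the center R sits 10.9 in from both sides at R = (-28.2, 40.7). That places the tangent points at A = (-39.1, 40.7) on WA and D = (-28.2, 51.6) on DG. Then cos ∠DAJ = AD·AJ / (|AD||AJ|), giving 91.1°.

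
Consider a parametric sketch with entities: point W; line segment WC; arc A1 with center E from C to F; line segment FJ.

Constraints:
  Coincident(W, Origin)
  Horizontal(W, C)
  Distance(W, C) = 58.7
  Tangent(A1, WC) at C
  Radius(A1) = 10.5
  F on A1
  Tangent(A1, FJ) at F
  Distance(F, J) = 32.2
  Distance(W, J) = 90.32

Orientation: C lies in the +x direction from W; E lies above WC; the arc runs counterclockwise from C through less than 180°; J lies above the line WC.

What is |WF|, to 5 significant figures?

67.935

W is at the origin; WC is horizontal with |WC| = 58.7 and C on the +x side, so C = (58.700, 0.0000). Since A1 is tangent to WC there, EC ⟂ WC, so E = C + (0, 10.5) = (58.700, 10.500). Since EF ⟂ FJ (tangency), |EJ| = √(10.5² + 32.2²) = 33.869 regardless of where F sits on A1. So J lies on both circle(W, 90.32) and circle(E, 33.869); the above-WC intersection is J = (84.124, 32.877). F is the foot of the tangent from J: F = (67.739, 5.1571).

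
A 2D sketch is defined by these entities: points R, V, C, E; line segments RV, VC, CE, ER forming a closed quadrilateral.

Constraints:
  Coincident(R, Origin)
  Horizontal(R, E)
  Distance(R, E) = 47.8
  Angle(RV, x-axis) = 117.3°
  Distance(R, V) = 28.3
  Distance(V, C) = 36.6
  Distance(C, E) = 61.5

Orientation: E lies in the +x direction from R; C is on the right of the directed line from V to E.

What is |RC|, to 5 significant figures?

17.044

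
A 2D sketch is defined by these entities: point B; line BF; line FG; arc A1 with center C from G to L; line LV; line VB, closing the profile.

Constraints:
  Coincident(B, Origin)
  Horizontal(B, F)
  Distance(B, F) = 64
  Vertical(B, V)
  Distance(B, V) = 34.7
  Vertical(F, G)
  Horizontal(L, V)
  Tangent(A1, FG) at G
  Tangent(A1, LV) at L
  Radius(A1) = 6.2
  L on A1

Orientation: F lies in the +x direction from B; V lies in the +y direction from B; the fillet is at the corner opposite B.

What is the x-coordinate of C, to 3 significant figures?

57.8

B and V share the same x with |BV| = 34.7 and V on the +y side, so V = (0.00, 34.7). The virtual corner opposite B is at (64.0, 34.7). A1 meets FG tangentially, so CG is at right angles to FG and tangency of A1 to LV means the radius CL is perpendicular to LV, with radius 6.2, so the center C sits 6.2 in from both sides at C = (57.8, 28.5). So C.x = 57.8.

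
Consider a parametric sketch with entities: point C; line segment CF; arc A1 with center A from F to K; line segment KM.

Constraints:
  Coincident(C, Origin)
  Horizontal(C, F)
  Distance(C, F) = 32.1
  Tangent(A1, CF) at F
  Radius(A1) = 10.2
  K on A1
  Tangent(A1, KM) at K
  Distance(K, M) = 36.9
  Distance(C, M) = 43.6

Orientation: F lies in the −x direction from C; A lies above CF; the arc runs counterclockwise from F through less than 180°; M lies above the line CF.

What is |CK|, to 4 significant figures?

23.48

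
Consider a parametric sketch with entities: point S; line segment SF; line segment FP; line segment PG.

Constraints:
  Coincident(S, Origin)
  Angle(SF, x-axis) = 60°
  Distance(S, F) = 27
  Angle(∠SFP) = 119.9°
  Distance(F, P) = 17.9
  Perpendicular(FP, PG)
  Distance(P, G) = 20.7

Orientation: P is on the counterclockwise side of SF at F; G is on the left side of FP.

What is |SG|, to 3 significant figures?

31.5

∠SFP = 119.9°, so FP runs at 60.0° + (180° − 119.9°) = 120° from the x-axis; with |FP| = 17.9, P = F + 17.9·(cos 120°, sin 120°) = (4.52, 38.9). FP is perpendicular to PG; with |PG| = 20.7 on the left of FP, G = P + 20.7·(-0.865, -0.502) = (-13.4, 28.5). Then |SG| = |G − S| = 31.5.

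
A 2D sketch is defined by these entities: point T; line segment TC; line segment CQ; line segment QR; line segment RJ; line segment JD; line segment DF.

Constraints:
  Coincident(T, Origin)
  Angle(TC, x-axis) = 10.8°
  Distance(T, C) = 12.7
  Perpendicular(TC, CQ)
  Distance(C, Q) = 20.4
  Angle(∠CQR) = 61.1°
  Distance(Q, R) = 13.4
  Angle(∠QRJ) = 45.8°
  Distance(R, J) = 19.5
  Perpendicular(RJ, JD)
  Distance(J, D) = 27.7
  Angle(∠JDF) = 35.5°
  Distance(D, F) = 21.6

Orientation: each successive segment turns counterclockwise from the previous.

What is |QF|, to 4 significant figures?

2.439

T is at the origin; TC runs at 10.8° with length 12.7, so C = (12.48, 2.380). TC ⟂ CQ, so CQ runs at 100.8°; with |CQ| = 20.4, Q = (8.652, 22.42). ∠CQR = 61.1° gives QR at -140.3° from the x-axis; with |QR| = 13.4, R = (-1.657, 13.86). ∠QRJ = 45.8° gives RJ at -6.100° from the x-axis; with |RJ| = 19.5, J = (17.73, 11.79). The perpendicularity gives JD at right angles to RJ, so JD runs at 83.90°; with |JD| = 27.7, D = (20.68, 39.33). ∠JDF = 35.5° gives DF at -131.6° from the x-axis; with |DF| = 21.6, F = (6.335, 23.18). Then |QF| = |F − Q| = 2.439.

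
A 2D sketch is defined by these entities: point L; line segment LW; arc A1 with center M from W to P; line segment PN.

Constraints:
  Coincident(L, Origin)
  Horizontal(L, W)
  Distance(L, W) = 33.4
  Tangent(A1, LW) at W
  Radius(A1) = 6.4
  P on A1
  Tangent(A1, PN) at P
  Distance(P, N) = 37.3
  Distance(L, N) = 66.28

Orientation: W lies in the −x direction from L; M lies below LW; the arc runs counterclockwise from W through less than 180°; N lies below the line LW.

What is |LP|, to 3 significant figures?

39.4

L is at the origin; L and W share the same y with |LW| = 33.4 and W on the −x side, so W = (-33.4, 0.00). A1 meets LW tangentially, so MW is at right angles to LW, so M = W + (0, -6.4) = (-33.4, -6.40). Since MP ⟂ PN (tangency), |MN| = √(6.4² + 37.3²) = 37.8 regardless of where P sits on A1. So N lies on both circle(L, 66.28) and circle(M, 37.8); the below-LW intersection is N = (-54.4, -37.9). P is the foot of the tangent from N: P = (-39.3, -3.81).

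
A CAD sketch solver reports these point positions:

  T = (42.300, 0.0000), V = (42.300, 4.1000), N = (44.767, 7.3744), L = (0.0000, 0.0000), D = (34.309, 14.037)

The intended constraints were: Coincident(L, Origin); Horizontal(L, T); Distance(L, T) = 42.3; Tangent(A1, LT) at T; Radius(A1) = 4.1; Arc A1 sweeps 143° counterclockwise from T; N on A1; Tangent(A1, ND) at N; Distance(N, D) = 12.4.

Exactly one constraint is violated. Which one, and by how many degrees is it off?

Tangent(A1, ND) at N — off by 4.49°.

L = (0.00, 0.00) ✓; L.y = 0.00, T.y = 0.00 ✓; |LT| = 42.30 ✓; ∠(VT, TL) = 90.00° ✓; |VT| = 4.100 ✓; bearing(V→N) − bearing(V→T) = 143.0° ✓; |VN| = 4.100 ✓; ∠(VN, ND) = 85.51° ✗; |ND| = 12.40 ✓.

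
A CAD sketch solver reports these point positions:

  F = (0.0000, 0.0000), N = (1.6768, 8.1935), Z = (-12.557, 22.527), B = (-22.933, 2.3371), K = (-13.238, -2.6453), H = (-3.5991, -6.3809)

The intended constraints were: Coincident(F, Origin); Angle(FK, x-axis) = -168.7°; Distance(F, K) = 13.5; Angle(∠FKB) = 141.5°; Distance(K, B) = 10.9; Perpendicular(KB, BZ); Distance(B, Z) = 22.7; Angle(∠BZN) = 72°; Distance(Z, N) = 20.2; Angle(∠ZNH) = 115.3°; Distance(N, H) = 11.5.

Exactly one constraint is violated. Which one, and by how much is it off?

Distance(N, H) = 11.5 — off by 4.00.

F = (0.00, 0.00) ✓; FK at -168.7° ✓; |FK| = 13.50 ✓; ∠FKB = 141.5° ✓; |KB| = 10.90 ✓; ∠(KB, BZ) = 90.00° ✓; |BZ| = 22.70 ✓; ∠BZN = 72.00° ✓; |ZN| = 20.20 ✓; ∠ZNH = 115.3° ✓; |NH| = 15.50 ✗.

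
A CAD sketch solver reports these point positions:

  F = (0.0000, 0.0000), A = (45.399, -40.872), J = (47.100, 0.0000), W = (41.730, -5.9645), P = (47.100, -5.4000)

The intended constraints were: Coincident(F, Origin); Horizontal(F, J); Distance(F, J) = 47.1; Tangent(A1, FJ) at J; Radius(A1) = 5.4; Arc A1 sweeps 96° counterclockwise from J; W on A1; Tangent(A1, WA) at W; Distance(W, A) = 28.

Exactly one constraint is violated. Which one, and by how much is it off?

Distance(W, A) = 28 — off by 7.10.

F = (0.00, 0.00) ✓; F.y = 0.00, J.y = 0.00 ✓; |FJ| = 47.10 ✓; ∠(PJ, JF) = 90.00° ✓; |PJ| = 5.400 ✓; bearing(P→W) − bearing(P→J) = 96.00° ✓; |PW| = 5.400 ✓; ∠(PW, WA) = 90.00° ✓; |WA| = 35.10 ✗.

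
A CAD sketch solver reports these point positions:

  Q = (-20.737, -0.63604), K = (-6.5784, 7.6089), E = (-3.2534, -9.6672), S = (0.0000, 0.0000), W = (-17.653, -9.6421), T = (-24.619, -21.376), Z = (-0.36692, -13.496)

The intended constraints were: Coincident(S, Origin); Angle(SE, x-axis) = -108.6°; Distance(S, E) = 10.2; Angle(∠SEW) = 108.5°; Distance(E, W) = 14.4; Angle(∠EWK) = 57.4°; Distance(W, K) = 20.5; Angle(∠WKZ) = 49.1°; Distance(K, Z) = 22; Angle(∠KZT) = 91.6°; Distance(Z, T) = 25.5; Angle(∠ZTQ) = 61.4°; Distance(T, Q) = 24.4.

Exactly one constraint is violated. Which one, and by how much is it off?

Distance(T, Q) = 24.4 — off by 3.30.

S = (0.00, 0.00) ✓; SE at -108.6° ✓; |SE| = 10.20 ✓; ∠SEW = 108.5° ✓; |EW| = 14.40 ✓; ∠EWK = 57.40° ✓; |WK| = 20.50 ✓; ∠WKZ = 49.10° ✓; |KZ| = 22.00 ✓; ∠KZT = 91.60° ✓; |ZT| = 25.50 ✓; ∠ZTQ = 61.40° ✓; |TQ| = 21.10 ✗.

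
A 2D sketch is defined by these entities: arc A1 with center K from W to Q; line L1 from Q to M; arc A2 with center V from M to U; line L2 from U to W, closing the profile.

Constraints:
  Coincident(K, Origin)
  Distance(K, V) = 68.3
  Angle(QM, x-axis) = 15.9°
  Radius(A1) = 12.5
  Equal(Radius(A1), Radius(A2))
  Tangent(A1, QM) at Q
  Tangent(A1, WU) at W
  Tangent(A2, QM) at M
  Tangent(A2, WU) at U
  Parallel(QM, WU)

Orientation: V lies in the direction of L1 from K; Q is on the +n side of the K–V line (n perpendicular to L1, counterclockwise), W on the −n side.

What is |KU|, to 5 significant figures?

69.434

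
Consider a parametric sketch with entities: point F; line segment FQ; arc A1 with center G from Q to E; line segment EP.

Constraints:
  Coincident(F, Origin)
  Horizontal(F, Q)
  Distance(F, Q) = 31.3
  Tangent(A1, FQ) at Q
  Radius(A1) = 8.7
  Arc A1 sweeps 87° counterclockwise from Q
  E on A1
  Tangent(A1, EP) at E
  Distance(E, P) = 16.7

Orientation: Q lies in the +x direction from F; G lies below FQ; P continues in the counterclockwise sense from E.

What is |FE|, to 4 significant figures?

24.07

F is at the origin; FQ is horizontal with |FQ| = 31.3 and Q on the +x side, so Q = (31.30, 0.000). Since A1 is tangent to FQ there, GQ ⟂ FQ, so G = Q + (0, -8.7) = (31.30, -8.700). On A1, Q sits at bearing 90° from G; an 87° counterclockwise sweep puts E at bearing 177°, so E = G + 8.7·(cos 177°, sin 177°) = (22.61, -8.245). Then |FE| = |E − F| = 24.07.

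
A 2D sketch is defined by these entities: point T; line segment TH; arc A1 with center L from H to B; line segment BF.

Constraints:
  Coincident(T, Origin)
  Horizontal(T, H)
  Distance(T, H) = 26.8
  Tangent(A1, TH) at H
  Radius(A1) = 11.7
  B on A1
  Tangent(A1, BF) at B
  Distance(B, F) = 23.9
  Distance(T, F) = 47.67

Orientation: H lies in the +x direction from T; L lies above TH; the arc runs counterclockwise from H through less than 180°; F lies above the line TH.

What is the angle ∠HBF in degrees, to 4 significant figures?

123.7°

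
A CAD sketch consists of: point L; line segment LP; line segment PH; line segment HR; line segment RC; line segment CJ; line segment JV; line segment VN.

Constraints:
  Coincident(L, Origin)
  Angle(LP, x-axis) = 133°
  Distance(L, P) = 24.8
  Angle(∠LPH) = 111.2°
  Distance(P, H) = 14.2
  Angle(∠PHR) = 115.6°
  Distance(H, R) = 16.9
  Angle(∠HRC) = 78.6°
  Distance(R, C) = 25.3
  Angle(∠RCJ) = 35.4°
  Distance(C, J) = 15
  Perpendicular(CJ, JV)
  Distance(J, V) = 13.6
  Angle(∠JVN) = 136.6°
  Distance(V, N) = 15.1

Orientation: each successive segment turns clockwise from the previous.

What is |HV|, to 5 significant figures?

19.054

L is at the origin; LP runs at 133.0° with length 24.8, so P = (-16.914, 18.138). ∠LPH = 111.2° gives PH at 64.200° from the x-axis; with |PH| = 14.2, H = (-10.733, 30.922). ∠PHR = 115.6° gives HR at -0.20000° from the x-axis; with |HR| = 16.9, R = (6.1666, 30.863). ∠HRC = 78.6° gives RC at -101.60° from the x-axis; with |RC| = 25.3, C = (1.0793, 6.0799). ∠RCJ = 35.4° gives CJ at 113.80° from the x-axis; with |CJ| = 15.0, J = (-4.9738, 19.804). The perpendicularity gives JV at right angles to CJ, so JV runs at 23.800°; with |JV| = 13.6, V = (7.4696, 25.292). Then |HV| = |V − H| = 19.054.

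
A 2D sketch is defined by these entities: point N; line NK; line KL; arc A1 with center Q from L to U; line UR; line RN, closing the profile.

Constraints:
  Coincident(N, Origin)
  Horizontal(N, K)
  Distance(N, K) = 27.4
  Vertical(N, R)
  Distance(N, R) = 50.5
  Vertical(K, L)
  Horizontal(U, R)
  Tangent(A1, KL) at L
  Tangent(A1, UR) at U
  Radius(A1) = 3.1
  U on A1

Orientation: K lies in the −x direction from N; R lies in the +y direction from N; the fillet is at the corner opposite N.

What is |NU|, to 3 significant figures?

56.0

The virtual corner opposite N is at (-27.4, 50.5). The tangent condition forces QL to be normal to KL and the tangent condition forces QU to be normal to UR, with radius 3.1, so the center Q sits 3.1 in from both sides at Q = (-24.3, 47.4). That places the tangent points at L = (-27.4, 47.4) on KL and U = (-24.3, 50.5) on UR. Then |NU| = |U − N| = 56.0.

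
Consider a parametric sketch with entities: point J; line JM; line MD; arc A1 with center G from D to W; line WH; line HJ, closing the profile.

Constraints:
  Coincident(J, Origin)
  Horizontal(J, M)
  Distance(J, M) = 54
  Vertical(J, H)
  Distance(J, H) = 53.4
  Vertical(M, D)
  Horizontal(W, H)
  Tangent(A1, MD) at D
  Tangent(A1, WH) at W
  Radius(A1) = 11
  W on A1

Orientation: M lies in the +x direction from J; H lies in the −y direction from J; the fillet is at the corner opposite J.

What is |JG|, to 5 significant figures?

60.388

J is at the origin; J and M share the same y with |JM| = 54.0 and M on the +x side, so M = (54.000, 0.0000). JH is vertical with |JH| = 53.4 and H on the −y side, so H = (0.0000, -53.400). The virtual corner opposite J is at (54.000, -53.400). Since A1 is tangent to MD there, GD ⟂ MD and since A1 is tangent to WH there, GW ⟂ WH, with radius 11.0, so the center G sits 11.0 in from both sides at G = (43.000, -42.400). Then |JG| = |G − J| = 60.388.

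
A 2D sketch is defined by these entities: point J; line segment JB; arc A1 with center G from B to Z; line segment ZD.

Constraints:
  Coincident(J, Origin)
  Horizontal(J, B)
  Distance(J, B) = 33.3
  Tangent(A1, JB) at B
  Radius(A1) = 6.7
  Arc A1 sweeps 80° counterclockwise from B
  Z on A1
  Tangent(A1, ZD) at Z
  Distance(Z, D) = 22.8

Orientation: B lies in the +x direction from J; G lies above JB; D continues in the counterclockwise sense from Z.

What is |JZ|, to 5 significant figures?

40.281

J is at the origin; JB is horizontal with |JB| = 33.3 and B on the +x side, so B = (33.300, 0.0000). Tangency of A1 to JB means the radius GB is perpendicular to JB, so G = B + (0, 6.7) = (33.300, 6.7000). On A1, B sits at bearing -90° from G; an 80° counterclockwise sweep puts Z at bearing -10°, so Z = G + 6.7·(cos -10°, sin -10°) = (39.898, 5.5366). Then |JZ| = |Z − J| = 40.281.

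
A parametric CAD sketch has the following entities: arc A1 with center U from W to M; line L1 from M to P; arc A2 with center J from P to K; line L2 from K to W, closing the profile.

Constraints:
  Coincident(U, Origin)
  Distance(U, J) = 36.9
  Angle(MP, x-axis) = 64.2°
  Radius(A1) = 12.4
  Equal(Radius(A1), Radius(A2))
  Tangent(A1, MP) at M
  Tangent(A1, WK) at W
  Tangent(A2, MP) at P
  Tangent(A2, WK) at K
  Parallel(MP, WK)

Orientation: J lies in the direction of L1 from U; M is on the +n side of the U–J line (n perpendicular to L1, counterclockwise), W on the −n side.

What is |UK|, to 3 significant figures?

38.9

Tangency of A1 to both parallel lines with radius 12.4 puts M and W at U ± 12.4·n: M = (-11.2, 5.40), W = (11.2, -5.40). Equal radii place P and K the same way about J: P = J + 12.4·n = (4.90, 38.6), K = J − 12.4·n = (27.2, 27.8). Then |UK| = |K − U| = 38.9.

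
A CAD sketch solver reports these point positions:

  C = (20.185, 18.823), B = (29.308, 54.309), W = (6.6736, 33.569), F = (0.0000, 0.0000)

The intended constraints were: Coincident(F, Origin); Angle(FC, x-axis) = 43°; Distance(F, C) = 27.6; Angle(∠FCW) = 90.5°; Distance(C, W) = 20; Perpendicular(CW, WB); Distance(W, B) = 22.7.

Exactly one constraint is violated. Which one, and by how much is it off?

Distance(W, B) = 22.7 — off by 8.00.

F = (0.00, 0.00) ✓; FC at 43.00° ✓; |FC| = 27.60 ✓; ∠FCW = 90.50° ✓; |CW| = 20.00 ✓; ∠(CW, WB) = 90.00° ✓; |WB| = 30.70 ✗.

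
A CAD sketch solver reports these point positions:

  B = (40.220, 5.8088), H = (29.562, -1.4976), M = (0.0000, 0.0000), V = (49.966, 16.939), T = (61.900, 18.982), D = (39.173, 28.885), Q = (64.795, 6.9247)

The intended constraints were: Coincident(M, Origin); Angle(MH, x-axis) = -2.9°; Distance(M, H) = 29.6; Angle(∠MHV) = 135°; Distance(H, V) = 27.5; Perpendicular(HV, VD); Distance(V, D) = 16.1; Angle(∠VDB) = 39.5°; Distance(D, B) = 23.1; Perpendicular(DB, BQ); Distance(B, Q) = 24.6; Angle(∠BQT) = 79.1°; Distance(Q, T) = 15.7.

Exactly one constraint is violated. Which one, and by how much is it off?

Distance(Q, T) = 15.7 — off by 3.30.

M = (0.00, 0.00) ✓; MH at -2.900° ✓; |MH| = 29.60 ✓; ∠MHV = 135.0° ✓; |HV| = 27.50 ✓; ∠(HV, VD) = 90.00° ✓; |VD| = 16.10 ✓; ∠VDB = 39.50° ✓; |DB| = 23.10 ✓; ∠(DB, BQ) = 90.00° ✓; |BQ| = 24.60 ✓; ∠BQT = 79.10° ✓; |QT| = 12.40 ✗.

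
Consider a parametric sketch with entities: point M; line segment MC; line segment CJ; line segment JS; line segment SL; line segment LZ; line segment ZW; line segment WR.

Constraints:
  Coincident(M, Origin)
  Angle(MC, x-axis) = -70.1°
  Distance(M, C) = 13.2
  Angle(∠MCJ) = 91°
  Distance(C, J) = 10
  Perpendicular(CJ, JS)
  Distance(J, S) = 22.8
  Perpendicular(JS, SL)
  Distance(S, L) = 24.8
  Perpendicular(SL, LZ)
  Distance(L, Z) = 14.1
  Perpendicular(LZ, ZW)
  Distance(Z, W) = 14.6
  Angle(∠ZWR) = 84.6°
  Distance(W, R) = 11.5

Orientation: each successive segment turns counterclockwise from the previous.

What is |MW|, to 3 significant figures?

4.50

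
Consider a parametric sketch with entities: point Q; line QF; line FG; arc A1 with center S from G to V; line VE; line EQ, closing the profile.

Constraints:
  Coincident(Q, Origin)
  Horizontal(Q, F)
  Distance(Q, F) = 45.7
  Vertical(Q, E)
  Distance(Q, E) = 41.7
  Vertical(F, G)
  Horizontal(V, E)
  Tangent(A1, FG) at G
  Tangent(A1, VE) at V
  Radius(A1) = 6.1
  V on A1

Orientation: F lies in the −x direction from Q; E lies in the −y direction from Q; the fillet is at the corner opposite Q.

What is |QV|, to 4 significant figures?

57.51

Q is at the origin; Q and F share the same y with |QF| = 45.7 and F on the −x side, so F = (-45.70, 0.000). QE is vertical with |QE| = 41.7 and E on the −y side, so E = (0.000, -41.70). The virtual corner opposite Q is at (-45.70, -41.70). The tangent condition forces SG to be normal to FG and tangency of A1 to VE means the radius SV is perpendicular to VE, with radius 6.1, so the center S sits 6.1 in from both sides at S = (-39.60, -35.60). That places the tangent points at G = (-45.70, -35.60) on FG and V = (-39.60, -41.70) on VE. Then |QV| = |V − Q| = 57.51.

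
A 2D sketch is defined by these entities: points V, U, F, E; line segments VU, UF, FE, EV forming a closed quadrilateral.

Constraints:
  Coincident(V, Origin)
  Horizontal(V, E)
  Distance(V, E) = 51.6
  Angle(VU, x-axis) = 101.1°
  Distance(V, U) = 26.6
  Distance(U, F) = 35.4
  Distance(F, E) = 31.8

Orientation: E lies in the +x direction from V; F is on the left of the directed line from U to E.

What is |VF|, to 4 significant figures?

38.26

V is at the origin; V and E share the same y with |VE| = 51.6 and E in +x, so E = (51.6, 0). VU runs at 101.1° with |VU| = 26.6, so U = (-5.121, 26.10). F is determined by |UF| = 35.4 and |FE| = 31.8 together: it lies at the intersection of circle(U, 35.4) and circle(E, 31.8). With |UE| = 62.44, the foot of the radical line on UE is 33.16 from U and the perpendicular offset is √(35.4² − 33.16²) = 12.40. Taking the left-of-UE solution: F = (30.18, 23.51).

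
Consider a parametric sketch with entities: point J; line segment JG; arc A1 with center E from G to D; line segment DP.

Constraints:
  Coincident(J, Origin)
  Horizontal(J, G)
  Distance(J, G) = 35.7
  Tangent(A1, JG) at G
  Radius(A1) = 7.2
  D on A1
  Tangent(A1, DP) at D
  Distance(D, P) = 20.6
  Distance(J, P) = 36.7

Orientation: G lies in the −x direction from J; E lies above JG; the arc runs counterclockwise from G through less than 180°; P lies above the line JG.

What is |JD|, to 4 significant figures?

29.23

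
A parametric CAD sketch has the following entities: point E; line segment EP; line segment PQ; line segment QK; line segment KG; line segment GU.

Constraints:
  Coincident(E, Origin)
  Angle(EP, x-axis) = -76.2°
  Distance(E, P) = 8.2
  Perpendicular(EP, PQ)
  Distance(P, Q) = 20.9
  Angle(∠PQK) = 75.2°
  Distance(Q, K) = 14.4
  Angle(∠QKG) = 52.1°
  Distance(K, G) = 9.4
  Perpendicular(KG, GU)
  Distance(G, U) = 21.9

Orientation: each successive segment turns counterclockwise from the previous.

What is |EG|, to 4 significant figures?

11.66

E is at the origin; EP runs at -76.2° with length 8.2, so P = (1.956, -7.963). EP ⟂ PQ, so PQ runs at 13.80°; with |PQ| = 20.9, Q = (22.25, -2.978). ∠PQK = 75.2° gives QK at 118.6° from the x-axis; with |QK| = 14.4, K = (15.36, 9.665). ∠QKG = 52.1° gives KG at -113.5° from the x-axis; with |KG| = 9.4, G = (11.61, 1.045). Then |EG| = |G − E| = 11.66.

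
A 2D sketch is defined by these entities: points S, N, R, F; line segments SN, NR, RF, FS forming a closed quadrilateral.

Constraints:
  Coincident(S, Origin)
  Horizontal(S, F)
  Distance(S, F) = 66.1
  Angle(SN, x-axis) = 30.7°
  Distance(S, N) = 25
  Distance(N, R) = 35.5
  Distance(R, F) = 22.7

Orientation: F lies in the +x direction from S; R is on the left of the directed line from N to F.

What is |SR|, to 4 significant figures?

59.76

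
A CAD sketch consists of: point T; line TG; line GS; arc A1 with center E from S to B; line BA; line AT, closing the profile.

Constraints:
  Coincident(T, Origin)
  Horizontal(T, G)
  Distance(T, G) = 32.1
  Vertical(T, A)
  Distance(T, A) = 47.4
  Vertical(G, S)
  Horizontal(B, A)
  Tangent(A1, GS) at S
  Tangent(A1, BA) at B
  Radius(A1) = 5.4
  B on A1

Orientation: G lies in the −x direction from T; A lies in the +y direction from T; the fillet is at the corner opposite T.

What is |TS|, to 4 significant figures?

52.86

T is at the origin; T and G share the same y with |TG| = 32.1 and G on the −x side, so G = (-32.10, 0.000). T and A share the same x with |TA| = 47.4 and A on the +y side, so A = (0.000, 47.40). The virtual corner opposite T is at (-32.10, 47.40). The tangent condition forces ES to be normal to GS and the tangent condition forces EB to be normal to BA, with radius 5.4, so the center E sits 5.4 in from both sides at E = (-26.70, 42.00). That places the tangent points at S = (-32.10, 42.00) on GS and B = (-26.70, 47.40) on BA. Then |TS| = |S − T| = 52.86.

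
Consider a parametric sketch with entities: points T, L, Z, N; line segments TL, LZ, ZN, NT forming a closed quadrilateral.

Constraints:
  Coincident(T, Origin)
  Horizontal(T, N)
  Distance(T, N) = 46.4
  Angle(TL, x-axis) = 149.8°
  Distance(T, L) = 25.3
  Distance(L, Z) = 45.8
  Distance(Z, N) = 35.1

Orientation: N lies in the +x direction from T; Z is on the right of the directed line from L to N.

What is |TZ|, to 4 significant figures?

20.91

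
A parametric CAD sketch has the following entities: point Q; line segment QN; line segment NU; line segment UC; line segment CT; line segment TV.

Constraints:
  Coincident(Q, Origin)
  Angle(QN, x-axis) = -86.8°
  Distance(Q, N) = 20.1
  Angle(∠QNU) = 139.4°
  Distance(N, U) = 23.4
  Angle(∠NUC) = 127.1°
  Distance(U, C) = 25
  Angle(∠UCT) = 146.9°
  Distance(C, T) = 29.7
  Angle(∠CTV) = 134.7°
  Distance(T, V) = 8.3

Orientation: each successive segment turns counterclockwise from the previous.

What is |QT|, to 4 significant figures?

66.68

∠NUC = 127.1° gives UC at 6.700° from the x-axis; with |UC| = 25.0, C = (42.15, -34.04). ∠UCT = 146.9° gives CT at 39.80° from the x-axis; with |CT| = 29.7, T = (64.97, -15.03). Then |QT| = |T − Q| = 66.68.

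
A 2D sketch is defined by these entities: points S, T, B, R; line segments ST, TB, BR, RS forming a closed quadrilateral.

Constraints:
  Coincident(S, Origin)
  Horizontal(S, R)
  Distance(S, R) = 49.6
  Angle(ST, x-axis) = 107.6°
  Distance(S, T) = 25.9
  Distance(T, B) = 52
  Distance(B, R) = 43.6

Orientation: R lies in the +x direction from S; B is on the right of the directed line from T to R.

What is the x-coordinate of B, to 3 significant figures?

12.6

Checks: |TB| = 52.00 ✓; |BR| = 43.60 ✓.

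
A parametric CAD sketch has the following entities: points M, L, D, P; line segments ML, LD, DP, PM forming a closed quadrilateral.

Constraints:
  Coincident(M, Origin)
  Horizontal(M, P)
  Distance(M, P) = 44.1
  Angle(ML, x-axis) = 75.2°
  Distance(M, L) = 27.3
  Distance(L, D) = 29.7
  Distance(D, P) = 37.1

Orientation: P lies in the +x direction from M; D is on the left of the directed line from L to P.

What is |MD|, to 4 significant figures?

50.26

Checks: |MP| = 44.10 ✓; |ML| = 27.30 ✓; |LD| = 29.70 ✓; |DP| = 37.10 ✓.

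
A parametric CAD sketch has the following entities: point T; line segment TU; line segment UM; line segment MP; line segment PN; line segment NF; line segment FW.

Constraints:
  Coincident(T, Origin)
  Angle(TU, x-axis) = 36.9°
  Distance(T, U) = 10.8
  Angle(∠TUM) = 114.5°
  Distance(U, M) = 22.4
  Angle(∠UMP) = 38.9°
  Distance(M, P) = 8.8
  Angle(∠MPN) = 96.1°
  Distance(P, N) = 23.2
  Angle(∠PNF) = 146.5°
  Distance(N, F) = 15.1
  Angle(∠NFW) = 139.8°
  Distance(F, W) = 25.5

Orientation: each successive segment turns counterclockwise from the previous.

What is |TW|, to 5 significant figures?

59.282

∠PNF = 146.5° gives NF at 0.90000° from the x-axis; with |NF| = 15.1, F = (34.543, 8.2243). ∠NFW = 139.8° gives FW at 41.100° from the x-axis; with |FW| = 25.5, W = (53.759, 24.987). Then |TW| = |W − T| = 59.282.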